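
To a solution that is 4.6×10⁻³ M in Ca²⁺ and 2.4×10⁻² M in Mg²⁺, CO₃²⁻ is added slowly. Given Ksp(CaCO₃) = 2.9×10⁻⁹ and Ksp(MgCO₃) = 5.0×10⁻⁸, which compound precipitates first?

CaCO₃

Precipitation begins when Q = Ksp.
For CaCO₃: [CO₃²⁻] = (Ksp/[Ca²⁺]) = 6.3×10⁻⁷ M
For MgCO₃: [CO₃²⁻] = (Ksp/[Mg²⁺]) = 2.1×10⁻⁶ M
Since CaCO₃ needs less CO₃²⁻ to reach saturation, it precipitates first.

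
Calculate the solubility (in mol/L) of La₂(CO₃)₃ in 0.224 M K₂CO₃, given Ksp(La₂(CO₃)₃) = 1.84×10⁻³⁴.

La₂(CO₃)₃(s) ⇌ 2 La³⁺(aq) + 3 CO₃²⁻(aq)
With CO₃²⁻ already at 0.224 M and s small, take [CO₃²⁻] ≈ 0.224 M and [La³⁺] = 2s.
Ksp = [La³⁺]^2[CO₃²⁻]^3 = (2s)^2(0.224)^3
(2s)^2 = 1.84×10⁻³⁴ / (0.224)^3 = 1.64×10⁻³²
s = 6.40×10⁻¹⁷ M

6.40×10⁻¹⁷ M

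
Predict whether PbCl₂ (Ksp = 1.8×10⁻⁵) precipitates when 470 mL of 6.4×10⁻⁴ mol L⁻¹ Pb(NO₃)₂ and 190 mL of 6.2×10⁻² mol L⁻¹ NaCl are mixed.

After mixing, V = 470 mL + 190 mL = 660 mL.
[Pb²⁺] = (6.4×10⁻⁴)(470)/660 = 4.6×10⁻⁴ mol L⁻¹
[Cl⁻] = (6.2×10⁻²)(190)/660 = 1.8×10⁻² mol L⁻¹
Q = [Pb²⁺][Cl⁻]^2 = 1.5×10⁻⁷
Q = 1.5×10⁻⁷ < Ksp = 1.8×10⁻⁵, so the solution is unsaturated and no precipitate forms.

No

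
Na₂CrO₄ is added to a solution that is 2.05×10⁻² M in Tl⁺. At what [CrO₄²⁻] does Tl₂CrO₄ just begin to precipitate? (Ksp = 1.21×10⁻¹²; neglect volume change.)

2.88×10⁻⁹ M

Precipitation of each salt begins when its ion product equals Ksp.
Tl₂CrO₄(s) ⇌ 2 Tl⁺(aq) + CrO₄²⁻(aq)
Ksp = [Tl⁺]^2[CrO₄²⁻] = [CrO₄²⁻](2.05×10⁻²)^2
[CrO₄²⁻] = 1.21×10⁻¹² / (2.05×10⁻²)^2 = 2.88×10⁻⁹
[CrO₄²⁻] = 2.88×10⁻⁹ M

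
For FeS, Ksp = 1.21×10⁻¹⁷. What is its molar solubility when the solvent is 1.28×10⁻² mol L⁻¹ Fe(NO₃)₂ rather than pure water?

9.45×10⁻¹⁶ M

FeS(s) ⇌ Fe²⁺(aq) + S²⁻(aq)
Fe²⁺ is already present at 1.28×10⁻² mol L⁻¹. If s mol/L of FeS dissolves, [S²⁻] = s while [Fe²⁺] ≈ 1.28×10⁻² mol L⁻¹.
Ksp = [Fe²⁺][S²⁻] = (1.28×10⁻²)s
s = 1.21×10⁻¹⁷ / (1.28×10⁻²) = 9.45×10⁻¹⁶
s = 9.45×10⁻¹⁶ mol L⁻¹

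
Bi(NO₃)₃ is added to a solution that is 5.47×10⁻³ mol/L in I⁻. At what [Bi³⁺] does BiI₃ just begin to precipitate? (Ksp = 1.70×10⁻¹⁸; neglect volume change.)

The threshold for precipitation is Q = Ksp.
BiI₃(s) ⇌ Bi³⁺(aq) + 3 I⁻(aq)
Ksp = [Bi³⁺][I⁻]^3 = [Bi³⁺](5.47×10⁻³)^3
[Bi³⁺] = 1.70×10⁻¹⁸ / (5.47×10⁻³)^3 = 1.04×10⁻¹¹
[Bi³⁺] = 1.04×10⁻¹¹ mol/L

1.04×10⁻¹¹ M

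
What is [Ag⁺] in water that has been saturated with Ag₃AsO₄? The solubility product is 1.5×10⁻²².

Ag₃AsO₄(s) ⇌ 3 Ag⁺(aq) + AsO₄³⁻(aq)
Let s be the molar solubility. Then [Ag⁺] = 3s and [AsO₄³⁻] = s.
Ksp = [Ag⁺]^3[AsO₄³⁻] = (3s)^3 · s = 27s^4 = 1.5×10⁻²²
s = 1.5×10⁻⁶ mol L⁻¹
[Ag⁺] = 3s = 4.6×10⁻⁶ mol L⁻¹

4.6×10⁻⁶ M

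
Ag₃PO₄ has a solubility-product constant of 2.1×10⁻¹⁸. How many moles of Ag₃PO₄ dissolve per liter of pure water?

1.7×10⁻⁵ M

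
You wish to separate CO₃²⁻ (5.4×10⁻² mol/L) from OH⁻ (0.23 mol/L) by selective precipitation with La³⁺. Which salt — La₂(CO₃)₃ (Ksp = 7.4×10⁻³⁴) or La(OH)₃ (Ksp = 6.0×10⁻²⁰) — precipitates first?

La(OH)₃

Each salt precipitates once Q = Ksp for that salt.
For La₂(CO₃)₃: [La³⁺] = (Ksp/[CO₃²⁻]^3)^(1/2) = 2.2×10⁻¹⁵ mol/L
For La(OH)₃: [La³⁺] = (Ksp/[OH⁻]^3) = 4.9×10⁻¹⁸ mol/L
Since La(OH)₃ needs less La³⁺ to reach saturation, it precipitates first.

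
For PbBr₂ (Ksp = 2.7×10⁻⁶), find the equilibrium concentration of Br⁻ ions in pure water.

1.8×10⁻² M

PbBr₂(s) ⇌ Pb²⁺(aq) + 2 Br⁻(aq)
For each mole of PbBr₂ that dissolves per liter, [Pb²⁺] = s and [Br⁻] = 2s; let s denote this solubility.
Ksp = [Pb²⁺][Br⁻]^2 = s · (2s)^2 = 4s^3 = 2.7×10⁻⁶
s = 8.8×10⁻³ M
[Br⁻] = 2s = 1.8×10⁻² M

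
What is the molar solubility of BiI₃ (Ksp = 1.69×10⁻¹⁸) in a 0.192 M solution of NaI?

BiI₃(s) ⇌ Bi³⁺(aq) + 3 I⁻(aq)
With I⁻ already at 0.192 M and s small, take [I⁻] ≈ 0.192 M and [Bi³⁺] = s.
Ksp = [Bi³⁺][I⁻]^3 = s(0.192)^3
s = 1.69×10⁻¹⁸ / (0.192)^3 = 2.39×10⁻¹⁶
s = 2.39×10⁻¹⁶ M

2.39×10⁻¹⁶ M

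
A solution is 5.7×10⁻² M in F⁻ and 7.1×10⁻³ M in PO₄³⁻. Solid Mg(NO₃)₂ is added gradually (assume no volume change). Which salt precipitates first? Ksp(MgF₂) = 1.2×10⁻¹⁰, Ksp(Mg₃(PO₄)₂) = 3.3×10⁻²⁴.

A salt starts to precipitate once the ion product Q reaches its Ksp.
For MgF₂: [Mg²⁺] = (Ksp/[F⁻]^2) = 3.7×10⁻⁸ M
For Mg₃(PO₄)₂: [Mg²⁺] = (Ksp/[PO₄³⁻]^2)^(1/3) = 4.0×10⁻⁷ M
Since MgF₂ needs less Mg²⁺ to reach saturation, it precipitates first.

MgF₂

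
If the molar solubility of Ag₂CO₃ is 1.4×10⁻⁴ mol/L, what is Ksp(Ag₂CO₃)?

Ag₂CO₃(s) ⇌ 2 Ag⁺(aq) + CO₃²⁻(aq)
With molar solubility s: [Ag⁺] = 2s, [CO₃²⁻] = s.
Ksp = [Ag⁺]^2[CO₃²⁻] = (2s)^2 · s = 4s^3
Ksp = 4 × (1.4×10⁻⁴)^3 = 1.1×10⁻¹¹

Ksp = 1.1×10⁻¹¹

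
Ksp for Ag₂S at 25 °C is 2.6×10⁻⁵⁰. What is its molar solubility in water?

1.9×10⁻¹⁷ M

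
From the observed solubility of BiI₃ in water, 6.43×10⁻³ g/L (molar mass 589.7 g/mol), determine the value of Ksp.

Ksp = 3.82×10⁻¹⁹

Molar solubility s = (6.43×10⁻³ g/L) / (589.7 g/mol) = 1.0904×10⁻⁵ mol/L
BiI₃(s) ⇌ Bi³⁺(aq) + 3 I⁻(aq)
Let s be the molar solubility. Then [Bi³⁺] = s and [I⁻] = 3s.
Ksp = [Bi³⁺][I⁻]^3 = s · (3s)^3 = 27s^4
Ksp = 27 × (1.0904×10⁻⁵)^4 = 3.82×10⁻¹⁹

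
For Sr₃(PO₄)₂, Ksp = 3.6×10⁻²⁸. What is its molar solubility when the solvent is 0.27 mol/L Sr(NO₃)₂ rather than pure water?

6.8×10⁻¹⁴ M

Sr₃(PO₄)₂(s) ⇌ 3 Sr²⁺(aq) + 2 PO₄³⁻(aq)
Let s be the solubility of Sr₃(PO₄)₂ here. The common ion gives [Sr²⁺] ≈ 0.27 mol/L, and [PO₄³⁻] = 2s.
Ksp = [Sr²⁺]^3[PO₄³⁻]^2 = (0.27)^3(2s)^2
(2s)^2 = 3.6×10⁻²⁸ / (0.27)^3 = 1.8×10⁻²⁶
s = 6.8×10⁻¹⁴ mol/L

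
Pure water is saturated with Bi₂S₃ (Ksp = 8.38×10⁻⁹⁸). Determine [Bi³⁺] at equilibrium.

Bi₂S₃(s) ⇌ 2 Bi³⁺(aq) + 3 S²⁻(aq)
For each mole of Bi₂S₃ that dissolves per liter, [Bi³⁺] = 2s and [S²⁻] = 3s; let s denote this solubility.
Ksp = [Bi³⁺]^2[S²⁻]^3 = (2s)^2 · (3s)^3 = 108s^5 = 8.38×10⁻⁹⁸
s = 1.51×10⁻²⁰ mol L⁻¹
[Bi³⁺] = 2s = 3.01×10⁻²⁰ mol L⁻¹

3.01×10⁻²⁰ M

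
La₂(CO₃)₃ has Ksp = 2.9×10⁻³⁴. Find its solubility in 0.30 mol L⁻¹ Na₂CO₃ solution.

5.2×10⁻¹⁷ M

La₂(CO₃)₃(s) ⇌ 2 La³⁺(aq) + 3 CO₃²⁻(aq)
Let s be the solubility of La₂(CO₃)₃ here. The common ion gives [CO₃²⁻] ≈ 0.30 mol L⁻¹, and [La³⁺] = 2s.
Ksp = [La³⁺]^2[CO₃²⁻]^3 = (2s)^2(0.30)^3
(2s)^2 = 2.9×10⁻³⁴ / (0.30)^3 = 1.1×10⁻³²
s = 5.2×10⁻¹⁷ mol L⁻¹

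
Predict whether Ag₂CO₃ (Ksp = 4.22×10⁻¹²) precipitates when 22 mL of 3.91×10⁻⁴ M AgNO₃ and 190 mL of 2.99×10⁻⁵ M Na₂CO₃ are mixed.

No

The combined volume is 212 mL.
[Ag⁺] = (3.91×10⁻⁴)(22)/212 = 4.06×10⁻⁵ M
[CO₃²⁻] = (2.99×10⁻⁵)(190)/212 = 2.68×10⁻⁵ M
Q = [Ag⁺]^2[CO₃²⁻] = 4.41×10⁻¹⁴
Q = 4.41×10⁻¹⁴ < Ksp = 4.22×10⁻¹², so the solution is unsaturated and no precipitate forms.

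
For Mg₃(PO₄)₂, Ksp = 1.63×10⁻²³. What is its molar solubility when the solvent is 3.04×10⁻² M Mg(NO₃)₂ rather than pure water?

Mg₃(PO₄)₂(s) ⇌ 3 Mg²⁺(aq) + 2 PO₄³⁻(aq)
The solution already contains Mg²⁺ at 3.04×10⁻² M. Let s be the molar solubility of Mg₃(PO₄)₂.
[Mg²⁺] ≈ 3.04×10⁻² M (common ion dominates); [PO₄³⁻] = 2s.
Ksp = [Mg²⁺]^3[PO₄³⁻]^2 = (3.04×10⁻²)^3(2s)^2
(2s)^2 = 1.63×10⁻²³ / (3.04×10⁻²)^3 = 5.80×10⁻¹⁹
s = 3.81×10⁻¹⁰ M

3.81×10⁻¹⁰ M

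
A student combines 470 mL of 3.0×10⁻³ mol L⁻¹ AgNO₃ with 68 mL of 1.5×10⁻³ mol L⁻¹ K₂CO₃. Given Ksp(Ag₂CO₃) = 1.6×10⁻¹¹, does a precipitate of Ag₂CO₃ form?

Yes

Total volume after mixing = 470 + 68 = 538 mL.
[Ag⁺] = (3.0×10⁻³)(470)/538 = 2.6×10⁻³ mol L⁻¹
[CO₃²⁻] = (1.5×10⁻³)(68)/538 = 1.9×10⁻⁴ mol L⁻¹
Q = [Ag⁺]^2[CO₃²⁻] = 1.3×10⁻⁹
Q = 1.3×10⁻⁹ > Ksp = 1.6×10⁻¹¹, so the solution is supersaturated and Ag₂CO₃ precipitates.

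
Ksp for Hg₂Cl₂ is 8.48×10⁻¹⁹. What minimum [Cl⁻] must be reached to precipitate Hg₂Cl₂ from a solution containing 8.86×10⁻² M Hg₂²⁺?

3.09×10⁻⁹ M

Precipitation of each salt begins when its ion product equals Ksp.
Hg₂Cl₂(s) ⇌ Hg₂²⁺(aq) + 2 Cl⁻(aq)
Ksp = [Hg₂²⁺][Cl⁻]^2 = [Cl⁻]^2(8.86×10⁻²)
[Cl⁻]^2 = 8.48×10⁻¹⁹ / (8.86×10⁻²) = 9.57×10⁻¹⁸
[Cl⁻] = 3.09×10⁻⁹ M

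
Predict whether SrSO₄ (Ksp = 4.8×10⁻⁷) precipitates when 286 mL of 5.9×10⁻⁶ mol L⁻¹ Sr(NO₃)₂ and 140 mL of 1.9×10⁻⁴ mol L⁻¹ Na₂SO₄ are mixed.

The combined volume is 426 mL.
[Sr²⁺] = (5.9×10⁻⁶)(286)/426 = 4.0×10⁻⁶ mol L⁻¹
[SO₄²⁻] = (1.9×10⁻⁴)(140)/426 = 6.2×10⁻⁵ mol L⁻¹
Q = [Sr²⁺][SO₄²⁻] = 2.5×10⁻¹⁰
Q = 2.5×10⁻¹⁰ < Ksp = 4.8×10⁻⁷, so the solution is unsaturated and no precipitate forms.

No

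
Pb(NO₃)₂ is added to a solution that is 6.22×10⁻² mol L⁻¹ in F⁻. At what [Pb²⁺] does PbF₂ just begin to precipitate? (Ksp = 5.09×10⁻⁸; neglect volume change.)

1.32×10⁻⁵ M

Precipitation begins when Q = Ksp.
PbF₂(s) ⇌ Pb²⁺(aq) + 2 F⁻(aq)
Ksp = [Pb²⁺][F⁻]^2 = [Pb²⁺](6.22×10⁻²)^2
[Pb²⁺] = 5.09×10⁻⁸ / (6.22×10⁻²)^2 = 1.32×10⁻⁵
[Pb²⁺] = 1.32×10⁻⁵ mol L⁻¹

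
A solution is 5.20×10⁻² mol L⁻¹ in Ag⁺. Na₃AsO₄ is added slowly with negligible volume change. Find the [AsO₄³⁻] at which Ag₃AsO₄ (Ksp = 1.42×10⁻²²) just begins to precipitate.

Each salt precipitates once Q = Ksp for that salt.
Ag₃AsO₄(s) ⇌ 3 Ag⁺(aq) + AsO₄³⁻(aq)
Ksp = [Ag⁺]^3[AsO₄³⁻] = [AsO₄³⁻](5.20×10⁻²)^3
[AsO₄³⁻] = 1.42×10⁻²² / (5.20×10⁻²)^3 = 1.01×10⁻¹⁸
[AsO₄³⁻] = 1.01×10⁻¹⁸ mol L⁻¹

1.01×10⁻¹⁸ M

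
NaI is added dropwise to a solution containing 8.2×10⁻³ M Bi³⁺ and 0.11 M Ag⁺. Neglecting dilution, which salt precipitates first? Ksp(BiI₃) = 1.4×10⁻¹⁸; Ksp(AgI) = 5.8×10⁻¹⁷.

Each salt precipitates once Q = Ksp for that salt.
For BiI₃: [I⁻] = (Ksp/[Bi³⁺])^(1/3) = 5.5×10⁻⁶ M
For AgI: [I⁻] = (Ksp/[Ag⁺]) = 5.3×10⁻¹⁶ M
Since AgI needs less I⁻ to reach saturation, it precipitates first.

AgI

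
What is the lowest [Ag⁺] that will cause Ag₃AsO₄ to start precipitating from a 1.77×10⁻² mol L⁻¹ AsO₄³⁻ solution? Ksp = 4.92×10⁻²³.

1.41×10⁻⁷ M

Precipitation begins when Q = Ksp.
Ag₃AsO₄(s) ⇌ 3 Ag⁺(aq) + AsO₄³⁻(aq)
Ksp = [Ag⁺]^3[AsO₄³⁻] = [Ag⁺]^3(1.77×10⁻²)
[Ag⁺]^3 = 4.92×10⁻²³ / (1.77×10⁻²) = 2.78×10⁻²¹
[Ag⁺] = 1.41×10⁻⁷ mol L⁻¹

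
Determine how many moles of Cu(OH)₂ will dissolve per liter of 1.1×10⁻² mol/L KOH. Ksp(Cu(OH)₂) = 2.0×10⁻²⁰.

1.7×10⁻¹⁶ M

Cu(OH)₂(s) ⇌ Cu²⁺(aq) + 2 OH⁻(aq)
The solution already contains OH⁻ at 1.1×10⁻² mol/L. Let s be the molar solubility of Cu(OH)₂.
[OH⁻] ≈ 1.1×10⁻² mol/L (common ion dominates); [Cu²⁺] = s.
Ksp = [Cu²⁺][OH⁻]^2 = s(1.1×10⁻²)^2
s = 2.0×10⁻²⁰ / (1.1×10⁻²)^2 = 1.7×10⁻¹⁶
s = 1.7×10⁻¹⁶ mol/L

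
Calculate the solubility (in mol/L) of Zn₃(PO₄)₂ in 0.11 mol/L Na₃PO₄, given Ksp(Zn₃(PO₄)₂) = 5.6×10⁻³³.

2.6×10⁻¹¹ M

Zn₃(PO₄)₂(s) ⇌ 3 Zn²⁺(aq) + 2 PO₄³⁻(aq)
PO₄³⁻ is already present at 0.11 mol/L. If s mol/L of Zn₃(PO₄)₂ dissolves, [Zn²⁺] = 3s while [PO₄³⁻] ≈ 0.11 mol/L.
Ksp = [Zn²⁺]^3[PO₄³⁻]^2 = (3s)^3(0.11)^2
(3s)^3 = 5.6×10⁻³³ / (0.11)^2 = 4.6×10⁻³¹
s = 2.6×10⁻¹¹ mol/L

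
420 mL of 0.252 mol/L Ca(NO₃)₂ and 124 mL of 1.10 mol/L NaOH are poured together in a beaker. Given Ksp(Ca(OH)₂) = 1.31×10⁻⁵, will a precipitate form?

Yes

The combined volume is 544 mL.
[Ca²⁺] = (0.252)(420)/544 = 0.195 mol/L
[OH⁻] = (1.10)(124)/544 = 0.251 mol/L
Q = [Ca²⁺][OH⁻]^2 = 1.22×10⁻²
Q = 1.22×10⁻² > Ksp = 1.31×10⁻⁵, so the solution is supersaturated and Ca(OH)₂ precipitates.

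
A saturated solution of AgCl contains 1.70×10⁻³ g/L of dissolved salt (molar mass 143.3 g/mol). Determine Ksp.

Convert to molarity: s = 1.70×10⁻³ / 143.3 = 1.1863×10⁻⁵ mol/L
AgCl(s) ⇌ Ag⁺(aq) + Cl⁻(aq)
Let s be the molar solubility. Then [Ag⁺] = s and [Cl⁻] = s.
Ksp = [Ag⁺][Cl⁻] = s · s = s^2
Ksp = (1.1863×10⁻⁵)^2 = 1.41×10⁻¹⁰

Ksp = 1.41×10⁻¹⁰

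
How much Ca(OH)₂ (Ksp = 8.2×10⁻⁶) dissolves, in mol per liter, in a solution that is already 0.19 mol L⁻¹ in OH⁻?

2.3×10⁻⁴ M

Ca(OH)₂(s) ⇌ Ca²⁺(aq) + 2 OH⁻(aq)
The solution already contains OH⁻ at 0.19 mol L⁻¹. Let s be the molar solubility of Ca(OH)₂.
[OH⁻] ≈ 0.19 mol L⁻¹ (common ion dominates); [Ca²⁺] = s.
Ksp = [Ca²⁺][OH⁻]^2 = s(0.19)^2
s = 8.2×10⁻⁶ / (0.19)^2 = 2.3×10⁻⁴
s = 2.3×10⁻⁴ mol L⁻¹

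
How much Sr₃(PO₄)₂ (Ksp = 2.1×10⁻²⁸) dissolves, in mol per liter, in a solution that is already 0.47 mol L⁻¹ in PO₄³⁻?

Sr₃(PO₄)₂(s) ⇌ 3 Sr²⁺(aq) + 2 PO₄³⁻(aq)
The solution already contains PO₄³⁻ at 0.47 mol L⁻¹. Let s be the molar solubility of Sr₃(PO₄)₂.
[PO₄³⁻] ≈ 0.47 mol L⁻¹ (common ion dominates); [Sr²⁺] = 3s.
Ksp = [Sr²⁺]^3[PO₄³⁻]^2 = (3s)^3(0.47)^2
(3s)^3 = 2.1×10⁻²⁸ / (0.47)^2 = 9.5×10⁻²⁸
s = 3.3×10⁻¹⁰ mol L⁻¹

3.3×10⁻¹⁰ M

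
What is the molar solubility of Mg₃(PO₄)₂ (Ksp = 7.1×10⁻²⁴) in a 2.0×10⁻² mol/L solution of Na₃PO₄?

8.7×10⁻⁸ M

Mg₃(PO₄)₂(s) ⇌ 3 Mg²⁺(aq) + 2 PO₄³⁻(aq)
With PO₄³⁻ already at 2.0×10⁻² mol/L and s small, take [PO₄³⁻] ≈ 2.0×10⁻² mol/L and [Mg²⁺] = 3s.
Ksp = [Mg²⁺]^3[PO₄³⁻]^2 = (3s)^3(2.0×10⁻²)^2
(3s)^3 = 7.1×10⁻²⁴ / (2.0×10⁻²)^2 = 1.8×10⁻²⁰
s = 8.7×10⁻⁸ mol/L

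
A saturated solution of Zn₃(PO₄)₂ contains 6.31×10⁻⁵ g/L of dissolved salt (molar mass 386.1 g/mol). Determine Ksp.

Molar solubility s = (6.31×10⁻⁵ g/L) / (386.1 g/mol) = 1.6343×10⁻⁷ mol/L
Zn₃(PO₄)₂(s) ⇌ 3 Zn²⁺(aq) + 2 PO₄³⁻(aq)
If s mol/L of Zn₃(PO₄)₂ dissolves, [Zn²⁺] = 3s and [PO₄³⁻] = 2s.
Ksp = [Zn²⁺]^3[PO₄³⁻]^2 = (3s)^3 · (2s)^2 = 108s^5
Ksp = 108 × (1.6343×10⁻⁷)^5 = 1.26×10⁻³²

Ksp = 1.26×10⁻³²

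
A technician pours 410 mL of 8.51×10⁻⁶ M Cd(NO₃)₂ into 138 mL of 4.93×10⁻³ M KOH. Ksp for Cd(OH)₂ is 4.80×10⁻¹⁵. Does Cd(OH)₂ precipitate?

Yes

The combined volume is 548 mL.
[Cd²⁺] = (8.51×10⁻⁶)(410)/548 = 6.37×10⁻⁶ M
[OH⁻] = (4.93×10⁻³)(138)/548 = 1.24×10⁻³ M
Q = [Cd²⁺][OH⁻]^2 = 9.81×10⁻¹²
Q = 9.81×10⁻¹² > Ksp = 4.80×10⁻¹⁵, so the solution is supersaturated and Cd(OH)₂ precipitates.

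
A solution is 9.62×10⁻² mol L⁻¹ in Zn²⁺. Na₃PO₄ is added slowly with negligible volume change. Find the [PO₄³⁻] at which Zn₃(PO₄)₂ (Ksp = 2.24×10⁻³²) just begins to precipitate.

5.02×10⁻¹⁵ M

A salt starts to precipitate once the ion product Q reaches its Ksp.
Zn₃(PO₄)₂(s) ⇌ 3 Zn²⁺(aq) + 2 PO₄³⁻(aq)
Ksp = [Zn²⁺]^3[PO₄³⁻]^2 = [PO₄³⁻]^2(9.62×10⁻²)^3
[PO₄³⁻]^2 = 2.24×10⁻³² / (9.62×10⁻²)^3 = 2.52×10⁻²⁹
[PO₄³⁻] = 5.02×10⁻¹⁵ mol L⁻¹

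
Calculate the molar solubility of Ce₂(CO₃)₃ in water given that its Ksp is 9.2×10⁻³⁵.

Ce₂(CO₃)₃(s) ⇌ 2 Ce³⁺(aq) + 3 CO₃²⁻(aq)
Call the molar solubility s, so that [Ce³⁺] = 2s and [CO₃²⁻] = 3s.
Ksp = [Ce³⁺]^2[CO₃²⁻]^3 = (2s)^2 · (3s)^3 = 108s^5
108s^5 = 9.2×10⁻³⁵  ⇒  s^5 = 8.5×10⁻³⁷
s = (8.5×10⁻³⁷)^(1/5) = 6.1×10⁻⁸ mol/L

6.1×10⁻⁸ M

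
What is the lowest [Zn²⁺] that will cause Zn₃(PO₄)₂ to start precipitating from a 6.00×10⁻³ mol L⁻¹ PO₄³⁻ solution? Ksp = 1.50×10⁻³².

The threshold for precipitation is Q = Ksp.
Zn₃(PO₄)₂(s) ⇌ 3 Zn²⁺(aq) + 2 PO₄³⁻(aq)
Ksp = [Zn²⁺]^3[PO₄³⁻]^2 = [Zn²⁺]^3(6.00×10⁻³)^2
[Zn²⁺]^3 = 1.50×10⁻³² / (6.00×10⁻³)^2 = 4.17×10⁻²⁸
[Zn²⁺] = 7.47×10⁻¹⁰ mol L⁻¹

7.47×10⁻¹⁰ M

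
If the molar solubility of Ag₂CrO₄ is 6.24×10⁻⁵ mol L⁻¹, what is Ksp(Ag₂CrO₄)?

Ag₂CrO₄(s) ⇌ 2 Ag⁺(aq) + CrO₄²⁻(aq)
With molar solubility s: [Ag⁺] = 2s, [CrO₄²⁻] = s.
Ksp = [Ag⁺]^2[CrO₄²⁻] = (2s)^2 · s = 4s^3
Ksp = 4 × (6.24×10⁻⁵)^3 = 9.72×10⁻¹³

Ksp = 9.72×10⁻¹³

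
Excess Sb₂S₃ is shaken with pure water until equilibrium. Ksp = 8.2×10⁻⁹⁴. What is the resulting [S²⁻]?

Sb₂S₃(s) ⇌ 2 Sb³⁺(aq) + 3 S²⁻(aq)
Call the molar solubility s, so that [Sb³⁺] = 2s and [S²⁻] = 3s.
Ksp = [Sb³⁺]^2[S²⁻]^3 = (2s)^2 · (3s)^3 = 108s^5 = 8.2×10⁻⁹⁴
s = 9.5×10⁻²⁰ mol/L
[S²⁻] = 3s = 2.8×10⁻¹⁹ mol/L

2.8×10⁻¹⁹ M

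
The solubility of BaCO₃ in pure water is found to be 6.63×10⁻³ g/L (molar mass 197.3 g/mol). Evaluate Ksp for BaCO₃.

Convert to molarity: s = 6.63×10⁻³ / 197.3 = 3.3604×10⁻⁵ mol/L
BaCO₃(s) ⇌ Ba²⁺(aq) + CO₃²⁻(aq)
Let s be the molar solubility. Then [Ba²⁺] = s and [CO₃²⁻] = s.
Ksp = [Ba²⁺][CO₃²⁻] = s · s = s^2
Ksp = (3.3604×10⁻⁵)^2 = 1.13×10⁻⁹

Ksp = 1.13×10⁻⁹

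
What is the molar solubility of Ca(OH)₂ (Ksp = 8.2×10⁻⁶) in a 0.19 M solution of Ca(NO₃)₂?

3.3×10⁻³ M

Ca(OH)₂(s) ⇌ Ca²⁺(aq) + 2 OH⁻(aq)
Let s be the solubility of Ca(OH)₂ here. The common ion gives [Ca²⁺] ≈ 0.19 M, and [OH⁻] = 2s.
Ksp = [Ca²⁺][OH⁻]^2 = (0.19)(2s)^2
(2s)^2 = 8.2×10⁻⁶ / (0.19) = 4.3×10⁻⁵
s = 3.3×10⁻³ M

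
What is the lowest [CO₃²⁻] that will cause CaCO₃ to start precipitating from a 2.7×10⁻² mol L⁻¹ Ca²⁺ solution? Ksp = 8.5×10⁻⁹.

The threshold for precipitation is Q = Ksp.
CaCO₃(s) ⇌ Ca²⁺(aq) + CO₃²⁻(aq)
Ksp = [Ca²⁺][CO₃²⁻] = [CO₃²⁻](2.7×10⁻²)
[CO₃²⁻] = 8.5×10⁻⁹ / (2.7×10⁻²) = 3.1×10⁻⁷
[CO₃²⁻] = 3.1×10⁻⁷ mol L⁻¹

3.1×10⁻⁷ M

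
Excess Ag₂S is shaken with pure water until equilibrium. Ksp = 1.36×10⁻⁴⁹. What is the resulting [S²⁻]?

Ag₂S(s) ⇌ 2 Ag⁺(aq) + S²⁻(aq)
For each mole of Ag₂S that dissolves per liter, [Ag⁺] = 2s and [S²⁻] = s; let s denote this solubility.
Ksp = [Ag⁺]^2[S²⁻] = (2s)^2 · s = 4s^3 = 1.36×10⁻⁴⁹
s = 3.24×10⁻¹⁷ mol/L
[S²⁻] = s = 3.24×10⁻¹⁷ mol/L

3.24×10⁻¹⁷ M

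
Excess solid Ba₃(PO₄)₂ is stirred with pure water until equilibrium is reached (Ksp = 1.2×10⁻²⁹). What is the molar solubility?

6.4×10⁻⁷ M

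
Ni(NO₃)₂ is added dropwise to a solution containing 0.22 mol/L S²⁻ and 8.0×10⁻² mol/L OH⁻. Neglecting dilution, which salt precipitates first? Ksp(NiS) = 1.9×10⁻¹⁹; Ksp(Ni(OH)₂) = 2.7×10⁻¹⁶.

NiS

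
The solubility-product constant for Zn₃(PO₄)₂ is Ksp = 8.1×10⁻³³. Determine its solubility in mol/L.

Zn₃(PO₄)₂(s) ⇌ 3 Zn²⁺(aq) + 2 PO₄³⁻(aq)
With molar solubility s: [Zn²⁺] = 3s, [PO₄³⁻] = 2s.
Ksp = [Zn²⁺]^3[PO₄³⁻]^2 = (3s)^3 · (2s)^2 = 108s^5
108s^5 = 8.1×10⁻³³  ⇒  s^5 = 7.5×10⁻³⁵
Taking the 5th root, s = 1.5×10⁻⁷ mol/L.

1.5×10⁻⁷ M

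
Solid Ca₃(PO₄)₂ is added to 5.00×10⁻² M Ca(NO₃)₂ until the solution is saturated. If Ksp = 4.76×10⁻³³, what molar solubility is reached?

Ca₃(PO₄)₂(s) ⇌ 3 Ca²⁺(aq) + 2 PO₄³⁻(aq)
Let s be the solubility of Ca₃(PO₄)₂ here. The common ion gives [Ca²⁺] ≈ 5.00×10⁻² M, and [PO₄³⁻] = 2s.
Ksp = [Ca²⁺]^3[PO₄³⁻]^2 = (5.00×10⁻²)^3(2s)^2
(2s)^2 = 4.76×10⁻³³ / (5.00×10⁻²)^3 = 3.81×10⁻²⁹
s = 3.09×10⁻¹⁵ M

3.09×10⁻¹⁵ M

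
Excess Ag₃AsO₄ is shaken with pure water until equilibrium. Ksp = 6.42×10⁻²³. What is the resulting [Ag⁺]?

Ag₃AsO₄(s) ⇌ 3 Ag⁺(aq) + AsO₄³⁻(aq)
For each mole of Ag₃AsO₄ that dissolves per liter, [Ag⁺] = 3s and [AsO₄³⁻] = s; let s denote this solubility.
Ksp = [Ag⁺]^3[AsO₄³⁻] = (3s)^3 · s = 27s^4 = 6.42×10⁻²³
s = 1.24×10⁻⁶ mol/L
[Ag⁺] = 3s = 3.73×10⁻⁶ mol/L

3.73×10⁻⁶ M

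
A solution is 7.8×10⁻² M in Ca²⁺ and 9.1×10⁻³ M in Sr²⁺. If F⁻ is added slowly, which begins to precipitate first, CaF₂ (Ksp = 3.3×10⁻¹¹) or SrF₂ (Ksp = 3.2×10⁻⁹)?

CaF₂

The threshold for precipitation is Q = Ksp.
For CaF₂: [F⁻] = (Ksp/[Ca²⁺])^(1/2) = 2.1×10⁻⁵ M
For SrF₂: [F⁻] = (Ksp/[Sr²⁺])^(1/2) = 5.9×10⁻⁴ M
CaF₂ requires the lower [F⁻], so it precipitates first.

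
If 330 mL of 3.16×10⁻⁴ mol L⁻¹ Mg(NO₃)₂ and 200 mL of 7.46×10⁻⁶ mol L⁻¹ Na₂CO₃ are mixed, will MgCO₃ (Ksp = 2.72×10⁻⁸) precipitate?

No

The combined volume is 530 mL.
[Mg²⁺] = (3.16×10⁻⁴)(330)/530 = 1.97×10⁻⁴ mol L⁻¹
[CO₃²⁻] = (7.46×10⁻⁶)(200)/530 = 2.82×10⁻⁶ mol L⁻¹
Q = [Mg²⁺][CO₃²⁻] = 5.54×10⁻¹⁰
Q = 5.54×10⁻¹⁰ < Ksp = 2.72×10⁻⁸, so the solution is unsaturated and no precipitate forms.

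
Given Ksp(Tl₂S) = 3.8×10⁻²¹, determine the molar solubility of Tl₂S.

Tl₂S(s) ⇌ 2 Tl⁺(aq) + S²⁻(aq)
Call the molar solubility s, so that [Tl⁺] = 2s and [S²⁻] = s.
Ksp = [Tl⁺]^2[S²⁻] = (2s)^2 · s = 4s^3
4s^3 = 3.8×10⁻²¹  ⇒  s^3 = 9.5×10⁻²²
s = (9.5×10⁻²²)^(1/3) = 9.8×10⁻⁸ mol/L

9.8×10⁻⁸ M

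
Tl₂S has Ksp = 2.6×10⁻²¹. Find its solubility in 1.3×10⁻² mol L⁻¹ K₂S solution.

2.2×10⁻¹⁰ M

Tl₂S(s) ⇌ 2 Tl⁺(aq) + S²⁻(aq)
S²⁻ is already present at 1.3×10⁻² mol L⁻¹. If s mol/L of Tl₂S dissolves, [Tl⁺] = 2s while [S²⁻] ≈ 1.3×10⁻² mol L⁻¹.
Ksp = [Tl⁺]^2[S²⁻] = (2s)^2(1.3×10⁻²)
(2s)^2 = 2.6×10⁻²¹ / (1.3×10⁻²) = 2.0×10⁻¹⁹
s = 2.2×10⁻¹⁰ mol L⁻¹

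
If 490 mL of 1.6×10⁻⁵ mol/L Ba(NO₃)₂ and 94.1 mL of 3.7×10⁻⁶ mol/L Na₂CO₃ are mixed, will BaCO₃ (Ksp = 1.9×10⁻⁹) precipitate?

No

The combined volume is 584.1 mL.
[Ba²⁺] = (1.6×10⁻⁵)(490)/584.1 = 1.3×10⁻⁵ mol/L
[CO₃²⁻] = (3.7×10⁻⁶)(94.1)/584.1 = 6.0×10⁻⁷ mol/L
Q = [Ba²⁺][CO₃²⁻] = 8.0×10⁻¹²
Q < Ksp (8.0×10⁻¹² vs 1.9×10⁻⁹); the solution remains unsaturated and no precipitate forms.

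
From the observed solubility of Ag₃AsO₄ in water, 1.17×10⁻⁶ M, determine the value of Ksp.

Ag₃AsO₄(s) ⇌ 3 Ag⁺(aq) + AsO₄³⁻(aq)
Let s be the molar solubility. Then [Ag⁺] = 3s and [AsO₄³⁻] = s.
Ksp = [Ag⁺]^3[AsO₄³⁻] = (3s)^3 · s = 27s^4
Ksp = 27 × (1.17×10⁻⁶)^4 = 5.06×10⁻²³

Ksp = 5.06×10⁻²³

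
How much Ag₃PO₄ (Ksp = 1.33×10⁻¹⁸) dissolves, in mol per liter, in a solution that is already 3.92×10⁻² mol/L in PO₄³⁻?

1.08×10⁻⁶ M

Ag₃PO₄(s) ⇌ 3 Ag⁺(aq) + PO₄³⁻(aq)
With PO₄³⁻ already at 3.92×10⁻² mol/L and s small, take [PO₄³⁻] ≈ 3.92×10⁻² mol/L and [Ag⁺] = 3s.
Ksp = [Ag⁺]^3[PO₄³⁻] = (3s)^3(3.92×10⁻²)
(3s)^3 = 1.33×10⁻¹⁸ / (3.92×10⁻²) = 3.39×10⁻¹⁷
s = 1.08×10⁻⁶ mol/L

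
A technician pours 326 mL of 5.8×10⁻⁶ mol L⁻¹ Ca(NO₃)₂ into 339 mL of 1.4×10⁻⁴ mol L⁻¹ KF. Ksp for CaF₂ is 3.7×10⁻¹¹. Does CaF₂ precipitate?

Total volume after mixing = 326 + 339 = 665 mL.
[Ca²⁺] = (5.8×10⁻⁶)(326)/665 = 2.8×10⁻⁶ mol L⁻¹
[F⁻] = (1.4×10⁻⁴)(339)/665 = 7.1×10⁻⁵ mol L⁻¹
Q = [Ca²⁺][F⁻]^2 = 1.4×10⁻¹⁴
Q < Ksp (1.4×10⁻¹⁴ vs 3.7×10⁻¹¹); the solution remains unsaturated and no precipitate forms.

No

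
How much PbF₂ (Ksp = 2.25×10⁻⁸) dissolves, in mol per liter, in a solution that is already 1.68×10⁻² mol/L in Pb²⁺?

PbF₂(s) ⇌ Pb²⁺(aq) + 2 F⁻(aq)
With Pb²⁺ already at 1.68×10⁻² mol/L and s small, take [Pb²⁺] ≈ 1.68×10⁻² mol/L and [F⁻] = 2s.
Ksp = [Pb²⁺][F⁻]^2 = (1.68×10⁻²)(2s)^2
(2s)^2 = 2.25×10⁻⁸ / (1.68×10⁻²) = 1.34×10⁻⁶
s = 5.79×10⁻⁴ mol/L

5.79×10⁻⁴ M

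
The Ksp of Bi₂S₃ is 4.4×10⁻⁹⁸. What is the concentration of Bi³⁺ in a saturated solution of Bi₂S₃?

2.6×10⁻²⁰ M

Bi₂S₃(s) ⇌ 2 Bi³⁺(aq) + 3 S²⁻(aq)
Call the molar solubility s, so that [Bi³⁺] = 2s and [S²⁻] = 3s.
Ksp = [Bi³⁺]^2[S²⁻]^3 = (2s)^2 · (3s)^3 = 108s^5 = 4.4×10⁻⁹⁸
s = 1.3×10⁻²⁰ mol L⁻¹
[Bi³⁺] = 2s = 2.6×10⁻²⁰ mol L⁻¹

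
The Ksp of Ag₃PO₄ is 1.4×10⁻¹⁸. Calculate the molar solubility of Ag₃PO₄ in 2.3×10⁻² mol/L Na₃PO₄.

Ag₃PO₄(s) ⇌ 3 Ag⁺(aq) + PO₄³⁻(aq)
Let s be the solubility of Ag₃PO₄ here. The common ion gives [PO₄³⁻] ≈ 2.3×10⁻² mol/L, and [Ag⁺] = 3s.
Ksp = [Ag⁺]^3[PO₄³⁻] = (3s)^3(2.3×10⁻²)
(3s)^3 = 1.4×10⁻¹⁸ / (2.3×10⁻²) = 6.1×10⁻¹⁷
s = 1.3×10⁻⁶ mol/L

1.3×10⁻⁶ M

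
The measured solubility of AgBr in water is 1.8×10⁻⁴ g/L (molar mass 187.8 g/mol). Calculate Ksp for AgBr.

Convert to molarity: s = 1.8×10⁻⁴ / 187.8 = 9.585×10⁻⁷ mol/L
AgBr(s) ⇌ Ag⁺(aq) + Br⁻(aq)
With molar solubility s: [Ag⁺] = s, [Br⁻] = s.
Ksp = [Ag⁺][Br⁻] = s · s = s^2
Ksp = (9.585×10⁻⁷)^2 = 9.2×10⁻¹³

Ksp = 9.2×10⁻¹³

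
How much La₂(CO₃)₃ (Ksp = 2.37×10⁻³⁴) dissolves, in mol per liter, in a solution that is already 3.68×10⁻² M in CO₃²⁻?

La₂(CO₃)₃(s) ⇌ 2 La³⁺(aq) + 3 CO₃²⁻(aq)
Let s be the solubility of La₂(CO₃)₃ here. The common ion gives [CO₃²⁻] ≈ 3.68×10⁻² M, and [La³⁺] = 2s.
Ksp = [La³⁺]^2[CO₃²⁻]^3 = (2s)^2(3.68×10⁻²)^3
(2s)^2 = 2.37×10⁻³⁴ / (3.68×10⁻²)^3 = 4.76×10⁻³⁰
s = 1.09×10⁻¹⁵ M

1.09×10⁻¹⁵ M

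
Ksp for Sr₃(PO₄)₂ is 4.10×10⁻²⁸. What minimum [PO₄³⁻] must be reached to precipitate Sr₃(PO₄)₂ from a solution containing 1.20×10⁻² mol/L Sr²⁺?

1.54×10⁻¹¹ M

A salt starts to precipitate once the ion product Q reaches its Ksp.
Sr₃(PO₄)₂(s) ⇌ 3 Sr²⁺(aq) + 2 PO₄³⁻(aq)
Ksp = [Sr²⁺]^3[PO₄³⁻]^2 = [PO₄³⁻]^2(1.20×10⁻²)^3
[PO₄³⁻]^2 = 4.10×10⁻²⁸ / (1.20×10⁻²)^3 = 2.37×10⁻²²
[PO₄³⁻] = 1.54×10⁻¹¹ mol/L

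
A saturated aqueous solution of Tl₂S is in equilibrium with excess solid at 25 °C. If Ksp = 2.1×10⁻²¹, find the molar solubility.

8.1×10⁻⁸ M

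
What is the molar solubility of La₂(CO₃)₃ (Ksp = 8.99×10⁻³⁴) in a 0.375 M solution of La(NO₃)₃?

6.19×10⁻¹² M

La₂(CO₃)₃(s) ⇌ 2 La³⁺(aq) + 3 CO₃²⁻(aq)
La³⁺ is already present at 0.375 M. If s mol/L of La₂(CO₃)₃ dissolves, [CO₃²⁻] = 3s while [La³⁺] ≈ 0.375 M.
Ksp = [La³⁺]^2[CO₃²⁻]^3 = (0.375)^2(3s)^3
(3s)^3 = 8.99×10⁻³⁴ / (0.375)^2 = 6.39×10⁻³³
s = 6.19×10⁻¹² M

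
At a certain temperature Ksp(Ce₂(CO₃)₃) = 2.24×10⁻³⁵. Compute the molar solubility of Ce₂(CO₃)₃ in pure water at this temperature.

4.61×10⁻⁸ M

Ce₂(CO₃)₃(s) ⇌ 2 Ce³⁺(aq) + 3 CO₃²⁻(aq)
Let s be the molar solubility. Then [Ce³⁺] = 2s and [CO₃²⁻] = 3s.
Ksp = [Ce³⁺]^2[CO₃²⁻]^3 = (2s)^2 · (3s)^3 = 108s^5
108s^5 = 2.24×10⁻³⁵  ⇒  s^5 = 2.07×10⁻³⁷
s = (2.07×10⁻³⁷)^(1/5) = 4.61×10⁻⁸ mol/L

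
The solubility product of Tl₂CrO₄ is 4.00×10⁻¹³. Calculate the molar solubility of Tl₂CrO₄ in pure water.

4.64×10⁻⁵ M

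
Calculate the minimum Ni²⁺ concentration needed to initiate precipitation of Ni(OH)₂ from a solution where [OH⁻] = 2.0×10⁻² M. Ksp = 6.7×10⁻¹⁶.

1.7×10⁻¹² M

A salt starts to precipitate once the ion product Q reaches its Ksp.
Ni(OH)₂(s) ⇌ Ni²⁺(aq) + 2 OH⁻(aq)
Ksp = [Ni²⁺][OH⁻]^2 = [Ni²⁺](2.0×10⁻²)^2
[Ni²⁺] = 6.7×10⁻¹⁶ / (2.0×10⁻²)^2 = 1.7×10⁻¹²
[Ni²⁺] = 1.7×10⁻¹² M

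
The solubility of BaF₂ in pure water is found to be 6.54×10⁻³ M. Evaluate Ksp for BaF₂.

Ksp = 1.12×10⁻⁶

BaF₂(s) ⇌ Ba²⁺(aq) + 2 F⁻(aq)
Let s be the molar solubility. Then [Ba²⁺] = s and [F⁻] = 2s.
Ksp = [Ba²⁺][F⁻]^2 = s · (2s)^2 = 4s^3
Ksp = 4 × (6.54×10⁻³)^3 = 1.12×10⁻⁶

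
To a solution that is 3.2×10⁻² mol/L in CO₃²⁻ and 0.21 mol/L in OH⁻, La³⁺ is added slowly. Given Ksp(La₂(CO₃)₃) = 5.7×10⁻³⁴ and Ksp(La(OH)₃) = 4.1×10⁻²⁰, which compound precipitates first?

La(OH)₃

Precipitation begins when Q = Ksp.
For La₂(CO₃)₃: [La³⁺] = (Ksp/[CO₃²⁻]^3)^(1/2) = 4.2×10⁻¹⁵ mol/L
For La(OH)₃: [La³⁺] = (Ksp/[OH⁻]^3) = 4.4×10⁻¹⁸ mol/L
The smaller threshold [La³⁺] is reached first, so La(OH)₃ precipitates first.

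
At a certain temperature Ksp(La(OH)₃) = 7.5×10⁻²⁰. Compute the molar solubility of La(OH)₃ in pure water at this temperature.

7.3×10⁻⁶ M

La(OH)₃(s) ⇌ La³⁺(aq) + 3 OH⁻(aq)
With molar solubility s: [La³⁺] = s, [OH⁻] = 3s.
Ksp = [La³⁺][OH⁻]^3 = s · (3s)^3 = 27s^4
27s^4 = 7.5×10⁻²⁰  ⇒  s^4 = 2.8×10⁻²¹
s = 7.3×10⁻⁶ M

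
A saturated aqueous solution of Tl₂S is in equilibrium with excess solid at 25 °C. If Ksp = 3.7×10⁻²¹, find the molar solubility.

Tl₂S(s) ⇌ 2 Tl⁺(aq) + S²⁻(aq)
For each mole of Tl₂S that dissolves per liter, [Tl⁺] = 2s and [S²⁻] = s; let s denote this solubility.
Ksp = [Tl⁺]^2[S²⁻] = (2s)^2 · s = 4s^3
4s^3 = 3.7×10⁻²¹  ⇒  s^3 = 9.3×10⁻²²
Taking the 3rd root, s = 9.7×10⁻⁸ mol L⁻¹.

9.7×10⁻⁸ M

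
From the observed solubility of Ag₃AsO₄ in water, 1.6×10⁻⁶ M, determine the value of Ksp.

Ksp = 1.8×10⁻²²

Ag₃AsO₄(s) ⇌ 3 Ag⁺(aq) + AsO₄³⁻(aq)
With molar solubility s: [Ag⁺] = 3s, [AsO₄³⁻] = s.
Ksp = [Ag⁺]^3[AsO₄³⁻] = (3s)^3 · s = 27s^4
Ksp = 27 × (1.6×10⁻⁶)^4 = 1.8×10⁻²²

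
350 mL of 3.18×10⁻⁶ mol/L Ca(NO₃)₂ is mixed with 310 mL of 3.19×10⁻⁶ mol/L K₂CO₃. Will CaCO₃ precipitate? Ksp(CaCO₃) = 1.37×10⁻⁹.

No

The combined volume is 660 mL.
[Ca²⁺] = (3.18×10⁻⁶)(350)/660 = 1.69×10⁻⁶ mol/L
[CO₃²⁻] = (3.19×10⁻⁶)(310)/660 = 1.50×10⁻⁶ mol/L
Q = [Ca²⁺][CO₃²⁻] = 2.53×10⁻¹²
Q < Ksp (2.53×10⁻¹² vs 1.37×10⁻⁹); the solution remains unsaturated and no precipitate forms.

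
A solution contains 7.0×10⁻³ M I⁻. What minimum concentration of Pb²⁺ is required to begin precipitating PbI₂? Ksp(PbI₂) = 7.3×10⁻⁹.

1.5×10⁻⁴ M

Precipitation of each salt begins when its ion product equals Ksp.
PbI₂(s) ⇌ Pb²⁺(aq) + 2 I⁻(aq)
Ksp = [Pb²⁺][I⁻]^2 = [Pb²⁺](7.0×10⁻³)^2
[Pb²⁺] = 7.3×10⁻⁹ / (7.0×10⁻³)^2 = 1.5×10⁻⁴
[Pb²⁺] = 1.5×10⁻⁴ M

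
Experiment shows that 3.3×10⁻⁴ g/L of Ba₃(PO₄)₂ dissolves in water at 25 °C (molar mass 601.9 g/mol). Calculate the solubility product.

Ksp = 5.4×10⁻³⁰

Convert to molarity: s = 3.3×10⁻⁴ / 601.9 = 5.483×10⁻⁷ mol/L
Ba₃(PO₄)₂(s) ⇌ 3 Ba²⁺(aq) + 2 PO₄³⁻(aq)
If s mol/L of Ba₃(PO₄)₂ dissolves, [Ba²⁺] = 3s and [PO₄³⁻] = 2s.
Ksp = [Ba²⁺]^3[PO₄³⁻]^2 = (3s)^3 · (2s)^2 = 108s^5
Ksp = 108 × (5.483×10⁻⁷)^5 = 5.4×10⁻³⁰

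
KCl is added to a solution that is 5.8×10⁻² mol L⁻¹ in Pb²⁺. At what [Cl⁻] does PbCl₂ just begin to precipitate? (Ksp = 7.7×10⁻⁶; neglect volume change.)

Precipitation begins when Q = Ksp.
PbCl₂(s) ⇌ Pb²⁺(aq) + 2 Cl⁻(aq)
Ksp = [Pb²⁺][Cl⁻]^2 = [Cl⁻]^2(5.8×10⁻²)
[Cl⁻]^2 = 7.7×10⁻⁶ / (5.8×10⁻²) = 1.3×10⁻⁴
[Cl⁻] = 1.2×10⁻² mol L⁻¹

1.2×10⁻² M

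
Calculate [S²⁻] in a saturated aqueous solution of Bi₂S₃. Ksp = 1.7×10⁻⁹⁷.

Bi₂S₃(s) ⇌ 2 Bi³⁺(aq) + 3 S²⁻(aq)
If s mol/L of Bi₂S₃ dissolves, [Bi³⁺] = 2s and [S²⁻] = 3s.
Ksp = [Bi³⁺]^2[S²⁻]^3 = (2s)^2 · (3s)^3 = 108s^5 = 1.7×10⁻⁹⁷
s = 1.7×10⁻²⁰ mol/L
[S²⁻] = 3s = 5.2×10⁻²⁰ mol/L

5.2×10⁻²⁰ M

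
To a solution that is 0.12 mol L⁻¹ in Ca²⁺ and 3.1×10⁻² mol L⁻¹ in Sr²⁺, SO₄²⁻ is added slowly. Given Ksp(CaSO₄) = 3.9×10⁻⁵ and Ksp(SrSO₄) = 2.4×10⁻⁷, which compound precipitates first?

SrSO₄

Precipitation begins when Q = Ksp.
For CaSO₄: [SO₄²⁻] = (Ksp/[Ca²⁺]) = 3.3×10⁻⁴ mol L⁻¹
For SrSO₄: [SO₄²⁻] = (Ksp/[Sr²⁺]) = 7.7×10⁻⁶ mol L⁻¹
Since SrSO₄ needs less SO₄²⁻ to reach saturation, it precipitates first.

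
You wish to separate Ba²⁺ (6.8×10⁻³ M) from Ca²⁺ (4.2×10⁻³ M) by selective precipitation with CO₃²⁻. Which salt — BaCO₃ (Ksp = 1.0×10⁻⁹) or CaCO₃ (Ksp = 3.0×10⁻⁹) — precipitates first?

BaCO₃

A salt starts to precipitate once the ion product Q reaches its Ksp.
For BaCO₃: [CO₃²⁻] = (Ksp/[Ba²⁺]) = 1.5×10⁻⁷ M
For CaCO₃: [CO₃²⁻] = (Ksp/[Ca²⁺]) = 7.1×10⁻⁷ M
The smaller threshold [CO₃²⁻] is reached first, so BaCO₃ precipitates first.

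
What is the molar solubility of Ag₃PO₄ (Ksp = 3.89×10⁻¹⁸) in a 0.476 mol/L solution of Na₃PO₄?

6.71×10⁻⁷ M

Ag₃PO₄(s) ⇌ 3 Ag⁺(aq) + PO₄³⁻(aq)
PO₄³⁻ is already present at 0.476 mol/L. If s mol/L of Ag₃PO₄ dissolves, [Ag⁺] = 3s while [PO₄³⁻] ≈ 0.476 mol/L.
Ksp = [Ag⁺]^3[PO₄³⁻] = (3s)^3(0.476)
(3s)^3 = 3.89×10⁻¹⁸ / (0.476) = 8.17×10⁻¹⁸
s = 6.71×10⁻⁷ mol/L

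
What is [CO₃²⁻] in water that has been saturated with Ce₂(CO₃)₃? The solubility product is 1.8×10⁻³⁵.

Ce₂(CO₃)₃(s) ⇌ 2 Ce³⁺(aq) + 3 CO₃²⁻(aq)
Let s be the molar solubility. Then [Ce³⁺] = 2s and [CO₃²⁻] = 3s.
Ksp = [Ce³⁺]^2[CO₃²⁻]^3 = (2s)^2 · (3s)^3 = 108s^5 = 1.8×10⁻³⁵
s = 4.4×10⁻⁸ mol/L
[CO₃²⁻] = 3s = 1.3×10⁻⁷ mol/L

1.3×10⁻⁷ M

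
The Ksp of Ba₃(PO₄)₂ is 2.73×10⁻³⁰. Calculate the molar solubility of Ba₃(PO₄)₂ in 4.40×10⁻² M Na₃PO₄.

Ba₃(PO₄)₂(s) ⇌ 3 Ba²⁺(aq) + 2 PO₄³⁻(aq)
With PO₄³⁻ already at 4.40×10⁻² M and s small, take [PO₄³⁻] ≈ 4.40×10⁻² M and [Ba²⁺] = 3s.
Ksp = [Ba²⁺]^3[PO₄³⁻]^2 = (3s)^3(4.40×10⁻²)^2
(3s)^3 = 2.73×10⁻³⁰ / (4.40×10⁻²)^2 = 1.41×10⁻²⁷
s = 3.74×10⁻¹⁰ M

3.74×10⁻¹⁰ M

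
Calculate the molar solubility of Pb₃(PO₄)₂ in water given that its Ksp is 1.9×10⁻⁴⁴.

7.1×10⁻¹⁰ M

Pb₃(PO₄)₂(s) ⇌ 3 Pb²⁺(aq) + 2 PO₄³⁻(aq)
Call the molar solubility s, so that [Pb²⁺] = 3s and [PO₄³⁻] = 2s.
Ksp = [Pb²⁺]^3[PO₄³⁻]^2 = (3s)^3 · (2s)^2 = 108s^5
108s^5 = 1.9×10⁻⁴⁴  ⇒  s^5 = 1.8×10⁻⁴⁶
Taking the 5th root, s = 7.1×10⁻¹⁰ mol L⁻¹.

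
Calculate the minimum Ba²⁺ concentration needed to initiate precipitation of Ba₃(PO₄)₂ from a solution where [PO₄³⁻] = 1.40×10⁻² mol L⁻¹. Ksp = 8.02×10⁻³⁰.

3.45×10⁻⁹ M

Precipitation begins when Q = Ksp.
Ba₃(PO₄)₂(s) ⇌ 3 Ba²⁺(aq) + 2 PO₄³⁻(aq)
Ksp = [Ba²⁺]^3[PO₄³⁻]^2 = [Ba²⁺]^3(1.40×10⁻²)^2
[Ba²⁺]^3 = 8.02×10⁻³⁰ / (1.40×10⁻²)^2 = 4.09×10⁻²⁶
[Ba²⁺] = 3.45×10⁻⁹ mol L⁻¹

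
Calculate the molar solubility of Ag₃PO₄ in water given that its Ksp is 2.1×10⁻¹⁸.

1.7×10⁻⁵ M

Ag₃PO₄(s) ⇌ 3 Ag⁺(aq) + PO₄³⁻(aq)
Call the molar solubility s, so that [Ag⁺] = 3s and [PO₄³⁻] = s.
Ksp = [Ag⁺]^3[PO₄³⁻] = (3s)^3 · s = 27s^4
27s^4 = 2.1×10⁻¹⁸  ⇒  s^4 = 7.8×10⁻²⁰
s = 1.7×10⁻⁵ mol L⁻¹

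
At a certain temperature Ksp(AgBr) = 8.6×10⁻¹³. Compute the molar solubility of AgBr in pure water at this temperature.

AgBr(s) ⇌ Ag⁺(aq) + Br⁻(aq)
Let s be the molar solubility. Then [Ag⁺] = s and [Br⁻] = s.
Ksp = [Ag⁺][Br⁻] = s · s = s^2
s^2 = 8.6×10⁻¹³
Taking the 2nd root, s = 9.3×10⁻⁷ mol L⁻¹.

9.3×10⁻⁷ M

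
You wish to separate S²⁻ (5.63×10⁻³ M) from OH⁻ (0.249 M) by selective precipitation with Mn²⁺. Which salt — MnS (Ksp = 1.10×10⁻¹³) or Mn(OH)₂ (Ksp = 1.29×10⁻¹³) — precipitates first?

Mn(OH)₂

The threshold for precipitation is Q = Ksp.
For MnS: [Mn²⁺] = (Ksp/[S²⁻]) = 1.95×10⁻¹¹ M
For Mn(OH)₂: [Mn²⁺] = (Ksp/[OH⁻]^2) = 2.08×10⁻¹² M
Since Mn(OH)₂ needs less Mn²⁺ to reach saturation, it precipitates first.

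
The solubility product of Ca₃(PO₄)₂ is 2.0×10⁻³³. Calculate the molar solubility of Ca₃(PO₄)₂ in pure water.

Ca₃(PO₄)₂(s) ⇌ 3 Ca²⁺(aq) + 2 PO₄³⁻(aq)
Let s be the molar solubility. Then [Ca²⁺] = 3s and [PO₄³⁻] = 2s.
Ksp = [Ca²⁺]^3[PO₄³⁻]^2 = (3s)^3 · (2s)^2 = 108s^5
108s^5 = 2.0×10⁻³³  ⇒  s^5 = 1.9×10⁻³⁵
s = 1.1×10⁻⁷ mol L⁻¹

1.1×10⁻⁷ M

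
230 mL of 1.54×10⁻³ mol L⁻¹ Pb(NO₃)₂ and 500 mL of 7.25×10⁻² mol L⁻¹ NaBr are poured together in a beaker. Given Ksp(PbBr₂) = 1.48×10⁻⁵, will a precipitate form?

After mixing, V = 230 mL + 500 mL = 730 mL.
[Pb²⁺] = (1.54×10⁻³)(230)/730 = 4.85×10⁻⁴ mol L⁻¹
[Br⁻] = (7.25×10⁻²)(500)/730 = 4.97×10⁻² mol L⁻¹
Q = [Pb²⁺][Br⁻]^2 = 1.20×10⁻⁶
Since Q (1.20×10⁻⁶) is less than Ksp (1.48×10⁻⁵), no PbBr₂ precipitates.

No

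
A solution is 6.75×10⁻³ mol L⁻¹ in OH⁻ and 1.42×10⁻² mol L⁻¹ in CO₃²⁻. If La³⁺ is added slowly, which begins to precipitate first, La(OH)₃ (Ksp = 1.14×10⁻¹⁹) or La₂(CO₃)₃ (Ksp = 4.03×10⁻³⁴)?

Each salt precipitates once Q = Ksp for that salt.
For La(OH)₃: [La³⁺] = (Ksp/[OH⁻]^3) = 3.71×10⁻¹³ mol L⁻¹
For La₂(CO₃)₃: [La³⁺] = (Ksp/[CO₃²⁻]^3)^(1/2) = 1.19×10⁻¹⁴ mol L⁻¹
La₂(CO₃)₃ requires the lower [La³⁺], so it precipitates first.

La₂(CO₃)₃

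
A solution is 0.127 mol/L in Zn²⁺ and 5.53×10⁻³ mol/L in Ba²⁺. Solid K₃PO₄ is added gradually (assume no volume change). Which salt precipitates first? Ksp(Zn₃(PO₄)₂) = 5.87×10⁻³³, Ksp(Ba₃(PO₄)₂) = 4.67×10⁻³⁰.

Precipitation begins when Q = Ksp.
For Zn₃(PO₄)₂: [PO₄³⁻] = (Ksp/[Zn²⁺]^3)^(1/2) = 1.69×10⁻¹⁵ mol/L
For Ba₃(PO₄)₂: [PO₄³⁻] = (Ksp/[Ba²⁺]^3)^(1/2) = 5.25×10⁻¹² mol/L
The smaller threshold [PO₄³⁻] is reached first, so Zn₃(PO₄)₂ precipitates first.

Zn₃(PO₄)₂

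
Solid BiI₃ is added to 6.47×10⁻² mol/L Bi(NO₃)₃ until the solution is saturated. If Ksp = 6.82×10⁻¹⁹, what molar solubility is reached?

7.31×10⁻⁷ M

BiI₃(s) ⇌ Bi³⁺(aq) + 3 I⁻(aq)
The solution already contains Bi³⁺ at 6.47×10⁻² mol/L. Let s be the molar solubility of BiI₃.
[Bi³⁺] ≈ 6.47×10⁻² mol/L (common ion dominates); [I⁻] = 3s.
Ksp = [Bi³⁺][I⁻]^3 = (6.47×10⁻²)(3s)^3
(3s)^3 = 6.82×10⁻¹⁹ / (6.47×10⁻²) = 1.05×10⁻¹⁷
s = 7.31×10⁻⁷ mol/L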